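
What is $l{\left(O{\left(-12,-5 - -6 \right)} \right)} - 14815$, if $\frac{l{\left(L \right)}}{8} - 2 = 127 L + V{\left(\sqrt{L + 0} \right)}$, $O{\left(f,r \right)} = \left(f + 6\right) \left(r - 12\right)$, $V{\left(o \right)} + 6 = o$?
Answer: $52209 + 8 \sqrt{66} \approx 52274.0$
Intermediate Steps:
$V{\left(o \right)} = -6 + o$
$O{\left(f,r \right)} = \left(-12 + r\right) \left(6 + f\right)$ ($O{\left(f,r \right)} = \left(6 + f\right) \left(-12 + r\right) = \left(-12 + r\right) \left(6 + f\right)$)
$l{\left(L \right)} = -32 + 8 \sqrt{L} + 1016 L$ ($l{\left(L \right)} = 16 + 8 \left(127 L + \left(-6 + \sqrt{L + 0}\right)\right) = 16 + 8 \left(127 L + \left(-6 + \sqrt{L}\right)\right) = 16 + 8 \left(-6 + \sqrt{L} + 127 L\right) = 16 + \left(-48 + 8 \sqrt{L} + 1016 L\right) = -32 + 8 \sqrt{L} + 1016 L$)
$l{\left(O{\left(-12,-5 - -6 \right)} \right)} - 14815 = \left(-32 + 8 \sqrt{-72 - -144 + 6 \left(-5 - -6\right) - 12 \left(-5 - -6\right)} + 1016 \left(-72 - -144 + 6 \left(-5 - -6\right) - 12 \left(-5 - -6\right)\right)\right) - 14815 = \left(-32 + 8 \sqrt{-72 + 144 + 6 \left(-5 + 6\right) - 12 \left(-5 + 6\right)} + 1016 \left(-72 + 144 + 6 \left(-5 + 6\right) - 12 \left(-5 + 6\right)\right)\right) - 14815 = \left(-32 + 8 \sqrt{-72 + 144 + 6 \cdot 1 - 12} + 1016 \left(-72 + 144 + 6 \cdot 1 - 12\right)\right) - 14815 = \left(-32 + 8 \sqrt{-72 + 144 + 6 - 12} + 1016 \left(-72 + 144 + 6 - 12\right)\right) - 14815 = \left(-32 + 8 \sqrt{66} + 1016 \cdot 66\right) - 14815 = \left(-32 + 8 \sqrt{66} + 67056\right) - 14815 = \left(67024 + 8 \sqrt{66}\right) - 14815 = 52209 + 8 \sqrt{66}$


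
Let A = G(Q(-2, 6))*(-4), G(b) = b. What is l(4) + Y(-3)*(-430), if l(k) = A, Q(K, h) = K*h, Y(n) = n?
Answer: 1338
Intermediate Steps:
A = 48 (A = -2*6*(-4) = -12*(-4) = 48)
l(k) = 48
l(4) + Y(-3)*(-430) = 48 - 3*(-430) = 48 + 1290 = 1338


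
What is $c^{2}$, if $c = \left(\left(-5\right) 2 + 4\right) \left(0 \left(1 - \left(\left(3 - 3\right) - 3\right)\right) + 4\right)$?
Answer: $576$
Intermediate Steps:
$c = -24$ ($c = \left(-10 + 4\right) \left(0 \left(1 - \left(0 - 3\right)\right) + 4\right) = - 6 \left(0 \left(1 - -3\right) + 4\right) = - 6 \left(0 \left(1 + 3\right) + 4\right) = - 6 \left(0 \cdot 4 + 4\right) = - 6 \left(0 + 4\right) = \left(-6\right) 4 = -24$)
$c^{2} = \left(-24\right)^{2} = 576$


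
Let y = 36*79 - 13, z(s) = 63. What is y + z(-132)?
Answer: 2894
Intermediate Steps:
y = 2831 (y = 2844 - 13 = 2831)
y + z(-132) = 2831 + 63 = 2894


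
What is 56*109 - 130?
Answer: 5974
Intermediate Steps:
56*109 - 130 = 6104 - 130 = 5974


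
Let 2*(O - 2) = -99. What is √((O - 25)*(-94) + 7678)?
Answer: √14493 ≈ 120.39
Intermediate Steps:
O = -95/2 (O = 2 + (½)*(-99) = 2 - 99/2 = -95/2 ≈ -47.500)
√((O - 25)*(-94) + 7678) = √((-95/2 - 25)*(-94) + 7678) = √(-145/2*(-94) + 7678) = √(6815 + 7678) = √14493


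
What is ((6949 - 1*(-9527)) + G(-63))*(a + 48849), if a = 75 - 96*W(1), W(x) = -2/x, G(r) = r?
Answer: 806140908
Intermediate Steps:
a = 267 (a = 75 - (-192)/1 = 75 - (-192) = 75 - 96*(-2) = 75 + 192 = 267)
((6949 - 1*(-9527)) + G(-63))*(a + 48849) = ((6949 - 1*(-9527)) - 63)*(267 + 48849) = ((6949 + 9527) - 63)*49116 = (16476 - 63)*49116 = 16413*49116 = 806140908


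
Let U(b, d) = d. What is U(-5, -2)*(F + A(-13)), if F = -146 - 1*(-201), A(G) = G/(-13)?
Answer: -112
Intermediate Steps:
A(G) = -G/13 (A(G) = G*(-1/13) = -G/13)
F = 55 (F = -146 + 201 = 55)
U(-5, -2)*(F + A(-13)) = -2*(55 - 1/13*(-13)) = -2*(55 + 1) = -2*56 = -112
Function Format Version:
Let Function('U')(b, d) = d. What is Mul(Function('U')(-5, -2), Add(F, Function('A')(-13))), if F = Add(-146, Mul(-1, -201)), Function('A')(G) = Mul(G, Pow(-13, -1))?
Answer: -112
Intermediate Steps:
Function('A')(G) = Mul(Rational(-1, 13), G) (Function('A')(G) = Mul(G, Rational(-1, 13)) = Mul(Rational(-1, 13), G))
F = 55 (F = Add(-146, 201) = 55)
Mul(Function('U')(-5, -2), Add(F, Function('A')(-13))) = Mul(-2, Add(55, Mul(Rational(-1, 13), -13))) = Mul(-2, Add(55, 1)) = Mul(-2, 56) = -112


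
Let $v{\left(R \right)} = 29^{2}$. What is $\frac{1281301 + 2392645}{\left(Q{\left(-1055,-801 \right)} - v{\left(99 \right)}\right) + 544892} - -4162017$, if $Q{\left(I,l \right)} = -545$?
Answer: $\frac{1131042442774}{271753} \approx 4.162 \cdot 10^{6}$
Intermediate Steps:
$v{\left(R \right)} = 841$
$\frac{1281301 + 2392645}{\left(Q{\left(-1055,-801 \right)} - v{\left(99 \right)}\right) + 544892} - -4162017 = \frac{1281301 + 2392645}{\left(-545 - 841\right) + 544892} - -4162017 = \frac{3673946}{\left(-545 - 841\right) + 544892} + 4162017 = \frac{3673946}{-1386 + 544892} + 4162017 = \frac{3673946}{543506} + 4162017 = 3673946 \cdot \frac{1}{543506} + 4162017 = \frac{1836973}{271753} + 4162017 = \frac{1131042442774}{271753}$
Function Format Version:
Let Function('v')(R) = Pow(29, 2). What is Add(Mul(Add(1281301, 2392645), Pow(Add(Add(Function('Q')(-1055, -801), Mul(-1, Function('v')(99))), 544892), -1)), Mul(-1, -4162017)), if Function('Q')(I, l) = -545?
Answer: Rational(1131042442774, 271753) ≈ 4.1620e+6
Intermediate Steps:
Function('v')(R) = 841
Add(Mul(Add(1281301, 2392645), Pow(Add(Add(Function('Q')(-1055, -801), Mul(-1, Function('v')(99))), 544892), -1)), Mul(-1, -4162017)) = Add(Mul(Add(1281301, 2392645), Pow(Add(Add(-545, Mul(-1, 841)), 544892), -1)), Mul(-1, -4162017)) = Add(Mul(3673946, Pow(Add(Add(-545, -841), 544892), -1)), 4162017) = Add(Mul(3673946, Pow(Add(-1386, 544892), -1)), 4162017) = Add(Mul(3673946, Pow(543506, -1)), 4162017) = Add(Mul(3673946, Rational(1, 543506)), 4162017) = Add(Rational(1836973, 271753), 4162017) = Rational(1131042442774, 271753)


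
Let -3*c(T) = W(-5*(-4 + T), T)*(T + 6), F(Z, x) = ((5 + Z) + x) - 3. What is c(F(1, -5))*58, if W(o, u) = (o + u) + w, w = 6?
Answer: -7888/3 ≈ -2629.3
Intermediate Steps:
W(o, u) = 6 + o + u (W(o, u) = (o + u) + 6 = 6 + o + u)
F(Z, x) = 2 + Z + x (F(Z, x) = (5 + Z + x) - 3 = 2 + Z + x)
c(T) = -(6 + T)*(26 - 4*T)/3 (c(T) = -(6 - 5*(-4 + T) + T)*(T + 6)/3 = -(6 + (20 - 5*T) + T)*(6 + T)/3 = -(26 - 4*T)*(6 + T)/3 = -(6 + T)*(26 - 4*T)/3)
c(F(1, -5))*58 = (-52 - 2*(2 + 1 - 5)/3 + 4*(2 + 1 - 5)²/3)*58 = (-52 - ⅔*(-2) + (4/3)*(-2)²)*58 = (-52 + 4/3 + (4/3)*4)*58 = (-52 + 4/3 + 16/3)*58 = -136/3*58 = -7888/3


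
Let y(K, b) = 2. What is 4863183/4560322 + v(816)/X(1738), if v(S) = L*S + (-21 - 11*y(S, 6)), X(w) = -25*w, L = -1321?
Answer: 98600704819/3810499825 ≈ 25.876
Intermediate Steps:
v(S) = -43 - 1321*S (v(S) = -1321*S + (-21 - 11*2) = -1321*S + (-21 - 22) = -1321*S - 43 = -43 - 1321*S)
4863183/4560322 + v(816)/X(1738) = 4863183/4560322 + (-43 - 1321*816)/((-25*1738)) = 4863183*(1/4560322) + (-43 - 1077936)/(-43450) = 374091/350794 - 1077979*(-1/43450) = 374091/350794 + 1077979/43450 = 98600704819/3810499825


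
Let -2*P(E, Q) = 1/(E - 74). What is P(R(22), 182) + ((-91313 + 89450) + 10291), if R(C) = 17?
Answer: 960793/114 ≈ 8428.0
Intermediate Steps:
P(E, Q) = -1/(2*(-74 + E)) (P(E, Q) = -1/(2*(E - 74)) = -1/(2*(-74 + E)))
P(R(22), 182) + ((-91313 + 89450) + 10291) = -1/(-148 + 2*17) + ((-91313 + 89450) + 10291) = -1/(-148 + 34) + (-1863 + 10291) = -1/(-114) + 8428 = -1*(-1/114) + 8428 = 1/114 + 8428 = 960793/114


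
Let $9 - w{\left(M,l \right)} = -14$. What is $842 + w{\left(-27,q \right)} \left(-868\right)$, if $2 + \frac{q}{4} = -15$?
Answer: $-19122$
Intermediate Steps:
$q = -68$ ($q = -8 + 4 \left(-15\right) = -8 - 60 = -68$)
$w{\left(M,l \right)} = 23$ ($w{\left(M,l \right)} = 9 - -14 = 9 + 14 = 23$)
$842 + w{\left(-27,q \right)} \left(-868\right) = 842 + 23 \left(-868\right) = 842 - 19964 = -19122$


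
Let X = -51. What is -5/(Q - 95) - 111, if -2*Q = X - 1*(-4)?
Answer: -15863/143 ≈ -110.93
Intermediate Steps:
Q = 47/2 (Q = -(-51 - 1*(-4))/2 = -(-51 + 4)/2 = -½*(-47) = 47/2 ≈ 23.500)
-5/(Q - 95) - 111 = -5/(47/2 - 95) - 111 = -5/(-143/2) - 111 = -2/143*(-5) - 111 = 10/143 - 111 = -15863/143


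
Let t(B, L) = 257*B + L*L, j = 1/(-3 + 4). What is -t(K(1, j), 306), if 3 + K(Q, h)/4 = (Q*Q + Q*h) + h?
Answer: -93636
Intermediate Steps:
j = 1 (j = 1/1 = 1)
K(Q, h) = -12 + 4*h + 4*Q² + 4*Q*h (K(Q, h) = -12 + 4*((Q*Q + Q*h) + h) = -12 + 4*((Q² + Q*h) + h) = -12 + 4*(h + Q² + Q*h) = -12 + (4*h + 4*Q² + 4*Q*h) = -12 + 4*h + 4*Q² + 4*Q*h)
t(B, L) = L² + 257*B (t(B, L) = 257*B + L² = L² + 257*B)
-t(K(1, j), 306) = -(306² + 257*(-12 + 4*1 + 4*1² + 4*1*1)) = -(93636 + 257*(-12 + 4 + 4*1 + 4)) = -(93636 + 257*(-12 + 4 + 4 + 4)) = -(93636 + 257*0) = -(93636 + 0) = -1*93636 = -93636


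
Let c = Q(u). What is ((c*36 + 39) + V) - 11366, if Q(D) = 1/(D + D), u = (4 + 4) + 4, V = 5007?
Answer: -12637/2 ≈ -6318.5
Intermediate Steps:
u = 12 (u = 8 + 4 = 12)
Q(D) = 1/(2*D)
c = 1/24 (c = (1/2)/12 = (1/2)*(1/12) = 1/24 ≈ 0.041667)
((c*36 + 39) + V) - 11366 = (((1/24)*36 + 39) + 5007) - 11366 = ((3/2 + 39) + 5007) - 11366 = (81/2 + 5007) - 11366 = 10095/2 - 11366 = -12637/2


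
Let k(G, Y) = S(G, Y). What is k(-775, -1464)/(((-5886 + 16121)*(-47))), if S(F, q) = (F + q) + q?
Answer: 161/20915 ≈ 0.0076978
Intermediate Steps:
S(F, q) = F + 2*q
k(G, Y) = G + 2*Y
k(-775, -1464)/(((-5886 + 16121)*(-47))) = (-775 + 2*(-1464))/(((-5886 + 16121)*(-47))) = (-775 - 2928)/((10235*(-47))) = -3703/(-481045) = -3703*(-1/481045) = 161/20915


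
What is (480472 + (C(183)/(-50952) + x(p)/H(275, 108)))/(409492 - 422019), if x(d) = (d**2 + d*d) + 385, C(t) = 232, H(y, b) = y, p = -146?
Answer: -76528060318/1994611575 ≈ -38.367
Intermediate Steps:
x(d) = 385 + 2*d**2 (x(d) = (d**2 + d**2) + 385 = 2*d**2 + 385 = 385 + 2*d**2)
(480472 + (C(183)/(-50952) + x(p)/H(275, 108)))/(409492 - 422019) = (480472 + (232/(-50952) + (385 + 2*(-146)**2)/275))/(409492 - 422019) = (480472 + (232*(-1/50952) + (385 + 2*21316)*(1/275)))/(-12527) = (480472 + (-29/6369 + (385 + 42632)*(1/275)))*(-1/12527) = (480472 + (-29/6369 + 43017*(1/275)))*(-1/12527) = (480472 + (-29/6369 + 43017/275))*(-1/12527) = (480472 + 24906118/159225)*(-1/12527) = (76528060318/159225)*(-1/12527) = -76528060318/1994611575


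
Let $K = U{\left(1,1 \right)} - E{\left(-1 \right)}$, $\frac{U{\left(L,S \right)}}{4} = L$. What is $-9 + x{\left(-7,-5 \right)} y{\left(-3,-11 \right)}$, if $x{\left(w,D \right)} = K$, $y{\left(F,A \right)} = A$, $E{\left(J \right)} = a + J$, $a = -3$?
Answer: $-97$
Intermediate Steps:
$E{\left(J \right)} = -3 + J$
$U{\left(L,S \right)} = 4 L$
$K = 8$ ($K = 4 \cdot 1 - \left(-3 - 1\right) = 4 - -4 = 4 + 4 = 8$)
$x{\left(w,D \right)} = 8$
$-9 + x{\left(-7,-5 \right)} y{\left(-3,-11 \right)} = -9 + 8 \left(-11\right) = -9 - 88 = -97$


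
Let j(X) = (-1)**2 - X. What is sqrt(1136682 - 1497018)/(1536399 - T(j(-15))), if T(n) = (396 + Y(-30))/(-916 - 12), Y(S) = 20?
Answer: 29*I*sqrt(22521)/11138896 ≈ 0.00039071*I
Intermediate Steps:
j(X) = 1 - X
T(n) = -13/29 (T(n) = (396 + 20)/(-916 - 12) = 416/(-928) = 416*(-1/928) = -13/29)
sqrt(1136682 - 1497018)/(1536399 - T(j(-15))) = sqrt(1136682 - 1497018)/(1536399 - 1*(-13/29)) = sqrt(-360336)/(1536399 + 13/29) = (4*I*sqrt(22521))/(44555584/29) = (4*I*sqrt(22521))*(29/44555584) = 29*I*sqrt(22521)/11138896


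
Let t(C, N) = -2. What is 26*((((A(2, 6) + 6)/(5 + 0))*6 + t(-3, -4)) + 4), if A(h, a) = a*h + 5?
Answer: 3848/5 ≈ 769.60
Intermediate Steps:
A(h, a) = 5 + a*h
26*((((A(2, 6) + 6)/(5 + 0))*6 + t(-3, -4)) + 4) = 26*(((((5 + 6*2) + 6)/(5 + 0))*6 - 2) + 4) = 26*(((((5 + 12) + 6)/5)*6 - 2) + 4) = 26*((((17 + 6)*(⅕))*6 - 2) + 4) = 26*(((23*(⅕))*6 - 2) + 4) = 26*(((23/5)*6 - 2) + 4) = 26*((138/5 - 2) + 4) = 26*(128/5 + 4) = 26*(148/5) = 3848/5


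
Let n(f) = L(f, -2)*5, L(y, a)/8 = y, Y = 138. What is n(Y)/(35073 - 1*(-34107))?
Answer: 92/1153 ≈ 0.079792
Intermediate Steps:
L(y, a) = 8*y
n(f) = 40*f (n(f) = (8*f)*5 = 40*f)
n(Y)/(35073 - 1*(-34107)) = (40*138)/(35073 - 1*(-34107)) = 5520/(35073 + 34107) = 5520/69180 = 5520*(1/69180) = 92/1153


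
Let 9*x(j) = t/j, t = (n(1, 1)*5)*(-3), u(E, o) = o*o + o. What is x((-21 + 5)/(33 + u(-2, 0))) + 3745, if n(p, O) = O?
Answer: 59975/16 ≈ 3748.4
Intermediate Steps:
u(E, o) = o + o**2 (u(E, o) = o**2 + o = o + o**2)
t = -15 (t = (1*5)*(-3) = 5*(-3) = -15)
x(j) = -5/(3*j) (x(j) = (-15/j)/9 = -5/(3*j))
x((-21 + 5)/(33 + u(-2, 0))) + 3745 = -5*(33 + 0*(1 + 0))/(-21 + 5)/3 + 3745 = -5/(3*((-16/(33 + 0*1)))) + 3745 = -5/(3*((-16/(33 + 0)))) + 3745 = -5/(3*((-16/33))) + 3745 = -5/(3*((-16*1/33))) + 3745 = -5/(3*(-16/33)) + 3745 = -5/3*(-33/16) + 3745 = 55/16 + 3745 = 59975/16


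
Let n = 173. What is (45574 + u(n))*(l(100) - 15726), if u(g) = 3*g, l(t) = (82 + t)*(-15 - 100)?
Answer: -1689585008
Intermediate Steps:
l(t) = -9430 - 115*t (l(t) = (82 + t)*(-115) = -9430 - 115*t)
(45574 + u(n))*(l(100) - 15726) = (45574 + 3*173)*((-9430 - 115*100) - 15726) = (45574 + 519)*((-9430 - 11500) - 15726) = 46093*(-20930 - 15726) = 46093*(-36656) = -1689585008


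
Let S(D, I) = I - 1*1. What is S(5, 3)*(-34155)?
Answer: -68310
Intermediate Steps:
S(D, I) = -1 + I (S(D, I) = I - 1 = -1 + I)
S(5, 3)*(-34155) = (-1 + 3)*(-34155) = 2*(-34155) = -68310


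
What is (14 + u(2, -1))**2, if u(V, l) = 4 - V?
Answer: 256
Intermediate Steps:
(14 + u(2, -1))**2 = (14 + (4 - 1*2))**2 = (14 + (4 - 2))**2 = (14 + 2)**2 = 16**2 = 256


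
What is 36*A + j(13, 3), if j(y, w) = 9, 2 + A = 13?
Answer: 405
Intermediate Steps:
A = 11 (A = -2 + 13 = 11)
36*A + j(13, 3) = 36*11 + 9 = 396 + 9 = 405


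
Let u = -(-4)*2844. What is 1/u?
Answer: 1/11376 ≈ 8.7904e-5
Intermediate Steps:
u = 11376 (u = -1*(-11376) = 11376)
1/u = 1/11376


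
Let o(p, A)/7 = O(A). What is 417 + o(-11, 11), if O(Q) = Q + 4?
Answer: 522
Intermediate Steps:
O(Q) = 4 + Q
o(p, A) = 28 + 7*A (o(p, A) = 7*(4 + A) = 28 + 7*A)
417 + o(-11, 11) = 417 + (28 + 7*11) = 417 + (28 + 77) = 417 + 105 = 522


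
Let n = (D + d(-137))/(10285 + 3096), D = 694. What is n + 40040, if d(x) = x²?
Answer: 535794703/13381 ≈ 40041.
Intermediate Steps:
n = 19463/13381 (n = (694 + (-137)²)/(10285 + 3096) = (694 + 18769)/13381 = 19463*(1/13381) = 19463/13381 ≈ 1.4545)
n + 40040 = 19463/13381 + 40040 = 535794703/13381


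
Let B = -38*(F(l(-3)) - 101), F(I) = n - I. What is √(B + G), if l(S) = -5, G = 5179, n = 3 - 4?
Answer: 3*√985 ≈ 94.154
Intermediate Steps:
n = -1
F(I) = -1 - I
B = 3686 (B = -38*((-1 - 1*(-5)) - 101) = -38*((-1 + 5) - 101) = -38*(4 - 101) = -38*(-97) = 3686)
√(B + G) = √(3686 + 5179) = √8865 = 3*√985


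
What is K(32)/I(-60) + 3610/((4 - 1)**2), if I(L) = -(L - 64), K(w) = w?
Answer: 111982/279 ≈ 401.37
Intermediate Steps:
I(L) = 64 - L (I(L) = -(-64 + L) = 64 - L)
K(32)/I(-60) + 3610/((4 - 1)**2) = 32/(64 - 1*(-60)) + 3610/((4 - 1)**2) = 32/(64 + 60) + 3610/(3**2) = 32/124 + 3610/9 = 32*(1/124) + 3610*(1/9) = 8/31 + 3610/9 = 111982/279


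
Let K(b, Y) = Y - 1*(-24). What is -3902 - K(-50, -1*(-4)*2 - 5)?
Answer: -3929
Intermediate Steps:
K(b, Y) = 24 + Y (K(b, Y) = Y + 24 = 24 + Y)
-3902 - K(-50, -1*(-4)*2 - 5) = -3902 - (24 + (-1*(-4)*2 - 5)) = -3902 - (24 + (4*2 - 5)) = -3902 - (24 + (8 - 5)) = -3902 - (24 + 3) = -3902 - 1*27 = -3902 - 27 = -3929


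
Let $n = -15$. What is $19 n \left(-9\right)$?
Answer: $2565$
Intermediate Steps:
$19 n \left(-9\right) = 19 \left(-15\right) \left(-9\right) = \left(-285\right) \left(-9\right) = 2565$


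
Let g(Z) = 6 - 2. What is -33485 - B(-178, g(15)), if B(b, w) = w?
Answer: -33489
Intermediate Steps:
g(Z) = 4
-33485 - B(-178, g(15)) = -33485 - 1*4 = -33485 - 4 = -33489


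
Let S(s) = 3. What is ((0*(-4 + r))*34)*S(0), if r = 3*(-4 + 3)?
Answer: 0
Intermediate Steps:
r = -3 (r = 3*(-1) = -3)
((0*(-4 + r))*34)*S(0) = ((0*(-4 - 3))*34)*3 = ((0*(-7))*34)*3 = (0*34)*3 = 0*3 = 0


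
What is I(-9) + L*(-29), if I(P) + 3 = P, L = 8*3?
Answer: -708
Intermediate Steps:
L = 24
I(P) = -3 + P
I(-9) + L*(-29) = (-3 - 9) + 24*(-29) = -12 - 696 = -708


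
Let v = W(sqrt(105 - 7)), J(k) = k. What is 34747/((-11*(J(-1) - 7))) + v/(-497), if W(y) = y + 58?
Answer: 17264155/43736 - sqrt(2)/71 ≈ 394.72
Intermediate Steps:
W(y) = 58 + y
v = 58 + 7*sqrt(2) (v = 58 + sqrt(105 - 7) = 58 + sqrt(98) = 58 + 7*sqrt(2) ≈ 67.900)
34747/((-11*(J(-1) - 7))) + v/(-497) = 34747/((-11*(-1 - 7))) + (58 + 7*sqrt(2))/(-497) = 34747/((-11*(-8))) + (58 + 7*sqrt(2))*(-1/497) = 34747/88 + (-58/497 - sqrt(2)/71) = 17264155/43736 - sqrt(2)/71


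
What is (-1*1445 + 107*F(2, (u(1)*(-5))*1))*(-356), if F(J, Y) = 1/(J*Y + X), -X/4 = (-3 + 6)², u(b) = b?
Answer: 11850706/23 ≈ 5.1525e+5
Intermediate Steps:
X = -36 (X = -4*(-3 + 6)² = -4*3² = -4*9 = -36)
F(J, Y) = 1/(-36 + J*Y) (F(J, Y) = 1/(J*Y - 36) = 1/(-36 + J*Y))
(-1*1445 + 107*F(2, (u(1)*(-5))*1))*(-356) = (-1*1445 + 107/(-36 + 2*((1*(-5))*1)))*(-356) = (-1445 + 107/(-36 + 2*(-5*1)))*(-356) = (-1445 + 107/(-36 + 2*(-5)))*(-356) = (-1445 + 107/(-36 - 10))*(-356) = (-1445 + 107/(-46))*(-356) = (-1445 + 107*(-1/46))*(-356) = (-1445 - 107/46)*(-356) = -66577/46*(-356) = 11850706/23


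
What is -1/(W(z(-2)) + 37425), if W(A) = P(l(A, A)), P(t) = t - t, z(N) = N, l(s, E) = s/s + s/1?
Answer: -1/37425 ≈ -2.6720e-5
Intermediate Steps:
l(s, E) = 1 + s (l(s, E) = 1 + s*1 = 1 + s)
P(t) = 0
W(A) = 0
-1/(W(z(-2)) + 37425) = -1/(0 + 37425) = -1/37425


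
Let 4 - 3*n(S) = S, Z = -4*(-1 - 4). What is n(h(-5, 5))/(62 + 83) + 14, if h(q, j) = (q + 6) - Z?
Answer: 6113/435 ≈ 14.053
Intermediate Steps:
Z = 20 (Z = -4*(-5) = 20)
h(q, j) = -14 + q (h(q, j) = (q + 6) - 1*20 = (6 + q) - 20 = -14 + q)
n(S) = 4/3 - S/3
n(h(-5, 5))/(62 + 83) + 14 = (4/3 - (-14 - 5)/3)/(62 + 83) + 14 = (4/3 - ⅓*(-19))/145 + 14 = (4/3 + 19/3)/145 + 14 = (1/145)*(23/3) + 14 = 23/435 + 14 = 6113/435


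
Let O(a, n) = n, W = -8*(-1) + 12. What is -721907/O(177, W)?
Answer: -721907/20 ≈ -36095.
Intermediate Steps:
W = 20 (W = 8 + 12 = 20)
-721907/O(177, W) = -721907/20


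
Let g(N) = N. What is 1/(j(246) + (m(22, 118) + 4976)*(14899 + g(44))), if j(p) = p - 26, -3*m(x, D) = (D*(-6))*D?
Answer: 1/490489252 ≈ 2.0388e-9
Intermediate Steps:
m(x, D) = 2*D**2 (m(x, D) = -D*(-6)*D/3 = -(-6*D)*D/3 = -(-2)*D**2 = 2*D**2)
j(p) = -26 + p
1/(j(246) + (m(22, 118) + 4976)*(14899 + g(44))) = 1/((-26 + 246) + (2*118**2 + 4976)*(14899 + 44)) = 1/(220 + (2*13924 + 4976)*14943) = 1/(220 + (27848 + 4976)*14943) = 1/(220 + 32824*14943) = 1/(220 + 490489032) = 1/490489252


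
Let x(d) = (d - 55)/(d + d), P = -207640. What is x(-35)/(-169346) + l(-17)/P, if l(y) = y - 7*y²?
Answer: 60409803/6153525602 ≈ 0.0098171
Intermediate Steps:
x(d) = (-55 + d)/(2*d) (x(d) = (-55 + d)/((2*d)) = (-55 + d)*(1/(2*d)) = (-55 + d)/(2*d))
x(-35)/(-169346) + l(-17)/P = ((½)*(-55 - 35)/(-35))/(-169346) - 17*(1 - 7*(-17))/(-207640) = ((½)*(-1/35)*(-90))*(-1/169346) - 17*(1 + 119)*(-1/207640) = (9/7)*(-1/169346) - 17*120*(-1/207640) = -9/1185422 - 2040*(-1/207640) = -9/1185422 + 51/5191 = 60409803/6153525602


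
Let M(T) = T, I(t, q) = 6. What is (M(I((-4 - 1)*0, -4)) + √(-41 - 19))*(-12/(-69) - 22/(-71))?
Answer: 4740/1633 + 1580*I*√15/1633 ≈ 2.9026 + 3.7473*I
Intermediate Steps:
(M(I((-4 - 1)*0, -4)) + √(-41 - 19))*(-12/(-69) - 22/(-71)) = (6 + √(-41 - 19))*(-12/(-69) - 22/(-71)) = (6 + √(-60))*(-12*(-1/69) - 22*(-1/71)) = (6 + 2*I*√15)*(4/23 + 22/71) = (6 + 2*I*√15)*(790/1633) = 4740/1633 + 1580*I*√15/1633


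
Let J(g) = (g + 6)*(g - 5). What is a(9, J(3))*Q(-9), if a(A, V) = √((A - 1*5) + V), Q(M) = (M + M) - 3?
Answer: -21*I*√14 ≈ -78.575*I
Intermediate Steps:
J(g) = (-5 + g)*(6 + g) (J(g) = (6 + g)*(-5 + g) = (-5 + g)*(6 + g))
Q(M) = -3 + 2*M (Q(M) = 2*M - 3 = -3 + 2*M)
a(A, V) = √(-5 + A + V) (a(A, V) = √((A - 5) + V) = √((-5 + A) + V) = √(-5 + A + V))
a(9, J(3))*Q(-9) = √(-5 + 9 + (-30 + 3 + 3²))*(-3 + 2*(-9)) = √(-5 + 9 + (-30 + 3 + 9))*(-3 - 18) = √(-5 + 9 - 18)*(-21) = √(-14)*(-21) = (I*√14)*(-21) = -21*I*√14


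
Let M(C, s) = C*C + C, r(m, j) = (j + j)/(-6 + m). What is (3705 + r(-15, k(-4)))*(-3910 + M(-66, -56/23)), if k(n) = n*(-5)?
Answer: 29550700/21 ≈ 1.4072e+6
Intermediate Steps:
k(n) = -5*n
r(m, j) = 2*j/(-6 + m) (r(m, j) = (2*j)/(-6 + m) = 2*j/(-6 + m))
M(C, s) = C + C² (M(C, s) = C² + C = C + C²)
(3705 + r(-15, k(-4)))*(-3910 + M(-66, -56/23)) = (3705 + 2*(-5*(-4))/(-6 - 15))*(-3910 - 66*(1 - 66)) = (3705 + 2*20/(-21))*(-3910 - 66*(-65)) = (3705 + 2*20*(-1/21))*(-3910 + 4290) = (3705 - 40/21)*380 = (77765/21)*380 = 29550700/21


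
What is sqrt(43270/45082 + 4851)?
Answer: sqrt(2465264674066)/22541 ≈ 69.656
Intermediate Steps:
sqrt(43270/45082 + 4851) = sqrt(43270*(1/45082) + 4851) = sqrt(21635/22541 + 4851) = sqrt(109368026/22541) = sqrt(2465264674066)/22541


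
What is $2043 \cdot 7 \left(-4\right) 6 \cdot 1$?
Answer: $-343224$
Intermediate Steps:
$2043 \cdot 7 \left(-4\right) 6 \cdot 1 = 2043 \cdot 7 \left(\left(-24\right) 1\right) = 2043 \cdot 7 \left(-24\right) = 2043 \left(-168\right) = -343224$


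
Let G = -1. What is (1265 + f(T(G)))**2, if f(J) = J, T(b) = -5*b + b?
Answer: 1610361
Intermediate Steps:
T(b) = -4*b
(1265 + f(T(G)))**2 = (1265 - 4*(-1))**2 = (1265 + 4)**2 = 1269**2 = 1610361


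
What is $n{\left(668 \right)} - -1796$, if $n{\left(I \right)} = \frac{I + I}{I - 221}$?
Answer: $\frac{804148}{447} \approx 1799.0$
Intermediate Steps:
$n{\left(I \right)} = \frac{2 I}{-221 + I}$
$n{\left(668 \right)} - -1796 = 2 \cdot 668 \frac{1}{-221 + 668} - -1796 = 2 \cdot 668 \cdot \frac{1}{447} + 1796 = \frac{1336}{447} + 1796 = \frac{804148}{447}$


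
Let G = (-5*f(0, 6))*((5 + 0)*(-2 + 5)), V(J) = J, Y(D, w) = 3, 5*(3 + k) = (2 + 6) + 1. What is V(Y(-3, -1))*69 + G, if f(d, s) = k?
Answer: 297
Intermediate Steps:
k = -6/5 (k = -3 + ((2 + 6) + 1)/5 = -3 + (8 + 1)/5 = -3 + (⅕)*9 = -3 + 9/5 = -6/5 ≈ -1.2000)
f(d, s) = -6/5
G = 90 (G = (-5*(-6/5))*((5 + 0)*(-2 + 5)) = 6*(5*3) = 6*15 = 90)
V(Y(-3, -1))*69 + G = 3*69 + 90 = 207 + 90 = 297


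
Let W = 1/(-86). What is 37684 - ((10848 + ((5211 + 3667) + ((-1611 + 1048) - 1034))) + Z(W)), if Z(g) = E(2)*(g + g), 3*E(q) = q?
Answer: 2522597/129 ≈ 19555.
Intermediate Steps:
W = -1/86 ≈ -0.011628
E(q) = q/3
Z(g) = 4*g/3 (Z(g) = ((⅓)*2)*(g + g) = 2*(2*g)/3 = 4*g/3)
37684 - ((10848 + ((5211 + 3667) + ((-1611 + 1048) - 1034))) + Z(W)) = 37684 - ((10848 + ((5211 + 3667) + ((-1611 + 1048) - 1034))) + (4/3)*(-1/86)) = 37684 - ((10848 + (8878 + (-563 - 1034))) - 2/129) = 37684 - ((10848 + (8878 - 1597)) - 2/129) = 37684 - ((10848 + 7281) - 2/129) = 37684 - (18129 - 2/129) = 37684 - 1*2338639/129 = 37684 - 2338639/129 = 2522597/129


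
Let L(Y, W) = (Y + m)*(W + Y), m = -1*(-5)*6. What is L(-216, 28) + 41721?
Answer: 76689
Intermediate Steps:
m = 30 (m = 5*6 = 30)
L(Y, W) = (30 + Y)*(W + Y) (L(Y, W) = (Y + 30)*(W + Y) = (30 + Y)*(W + Y))
L(-216, 28) + 41721 = ((-216)² + 30*28 + 30*(-216) + 28*(-216)) + 41721 = (46656 + 840 - 6480 - 6048) + 41721 = 34968 + 41721 = 76689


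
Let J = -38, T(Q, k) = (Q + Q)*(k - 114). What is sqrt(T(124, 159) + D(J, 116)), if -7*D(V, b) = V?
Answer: sqrt(547106)/7 ≈ 105.67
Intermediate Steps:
T(Q, k) = 2*Q*(-114 + k) (T(Q, k) = (2*Q)*(-114 + k) = 2*Q*(-114 + k))
D(V, b) = -V/7
sqrt(T(124, 159) + D(J, 116)) = sqrt(2*124*(-114 + 159) - 1/7*(-38)) = sqrt(2*124*45 + 38/7) = sqrt(11160 + 38/7) = sqrt(78158/7) = sqrt(547106)/7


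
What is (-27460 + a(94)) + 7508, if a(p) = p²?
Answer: -11116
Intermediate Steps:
(-27460 + a(94)) + 7508 = (-27460 + 94²) + 7508 = (-27460 + 8836) + 7508 = -18624 + 7508 = -11116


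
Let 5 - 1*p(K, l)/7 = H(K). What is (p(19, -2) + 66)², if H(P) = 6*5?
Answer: 11881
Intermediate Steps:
H(P) = 30
p(K, l) = -175 (p(K, l) = 35 - 7*30 = 35 - 210 = -175)
(p(19, -2) + 66)² = (-175 + 66)² = (-109)² = 11881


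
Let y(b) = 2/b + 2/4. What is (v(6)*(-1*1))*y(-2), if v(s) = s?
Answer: 3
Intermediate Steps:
y(b) = ½ + 2/b (y(b) = 2/b + 2*(¼) = 2/b + ½ = ½ + 2/b)
(v(6)*(-1*1))*y(-2) = (6*(-1*1))*((½)*(4 - 2)/(-2)) = (6*(-1))*((½)*(-½)*2) = -6*(-½) = 3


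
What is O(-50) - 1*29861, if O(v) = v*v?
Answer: -27361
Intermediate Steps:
O(v) = v**2
O(-50) - 1*29861 = (-50)**2 - 1*29861 = 2500 - 29861 = -27361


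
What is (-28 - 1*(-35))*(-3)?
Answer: -21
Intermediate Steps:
(-28 - 1*(-35))*(-3) = (-28 + 35)*(-3) = 7*(-3) = -21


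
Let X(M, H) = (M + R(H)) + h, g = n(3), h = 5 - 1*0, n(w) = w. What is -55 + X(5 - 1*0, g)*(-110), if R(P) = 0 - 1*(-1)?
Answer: -1265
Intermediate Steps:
R(P) = 1 (R(P) = 0 + 1 = 1)
h = 5 (h = 5 + 0 = 5)
g = 3
X(M, H) = 6 + M (X(M, H) = (M + 1) + 5 = (1 + M) + 5 = 6 + M)
-55 + X(5 - 1*0, g)*(-110) = -55 + (6 + (5 - 1*0))*(-110) = -55 + (6 + (5 + 0))*(-110) = -55 + (6 + 5)*(-110) = -55 + 11*(-110) = -55 - 1210 = -1265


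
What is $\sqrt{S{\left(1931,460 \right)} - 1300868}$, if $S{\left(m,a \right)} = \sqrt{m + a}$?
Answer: $\sqrt{-1300868 + \sqrt{2391}} \approx 1140.5 i$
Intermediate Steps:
$S{\left(m,a \right)} = \sqrt{a + m}$
$\sqrt{S{\left(1931,460 \right)} - 1300868} = \sqrt{\sqrt{460 + 1931} - 1300868} = \sqrt{\sqrt{2391} - 1300868} = \sqrt{-1300868 + \sqrt{2391}}$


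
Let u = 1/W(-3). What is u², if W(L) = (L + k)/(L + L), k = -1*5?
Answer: 9/16 ≈ 0.56250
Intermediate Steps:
k = -5
W(L) = (-5 + L)/(2*L) (W(L) = (L - 5)/(L + L) = (-5 + L)/((2*L)) = (-5 + L)*(1/(2*L)) = (-5 + L)/(2*L))
u = ¾ (u = 1/((½)*(-5 - 3)/(-3)) = 1/((½)*(-⅓)*(-8)) = 1/(4/3) = ¾ ≈ 0.75000)
u² = (¾)² = 9/16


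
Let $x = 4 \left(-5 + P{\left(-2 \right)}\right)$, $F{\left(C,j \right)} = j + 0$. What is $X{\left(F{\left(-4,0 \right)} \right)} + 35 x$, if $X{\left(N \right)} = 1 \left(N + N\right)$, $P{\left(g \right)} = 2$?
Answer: $-420$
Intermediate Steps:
$F{\left(C,j \right)} = j$
$X{\left(N \right)} = 2 N$ ($X{\left(N \right)} = 1 \cdot 2 N = 2 N$)
$x = -12$ ($x = 4 \left(-5 + 2\right) = 4 \left(-3\right) = -12$)
$X{\left(F{\left(-4,0 \right)} \right)} + 35 x = 2 \cdot 0 + 35 \left(-12\right) = 0 - 420 = -420$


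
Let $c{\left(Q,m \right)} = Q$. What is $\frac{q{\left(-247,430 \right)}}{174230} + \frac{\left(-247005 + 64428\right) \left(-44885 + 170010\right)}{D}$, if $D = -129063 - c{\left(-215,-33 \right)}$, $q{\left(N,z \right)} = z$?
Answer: $\frac{398027519299339}{2244918704} \approx 1.773 \cdot 10^{5}$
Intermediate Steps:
$D = -128848$ ($D = -129063 - -215 = -129063 + 215 = -128848$)
$\frac{q{\left(-247,430 \right)}}{174230} + \frac{\left(-247005 + 64428\right) \left(-44885 + 170010\right)}{D} = \frac{430}{174230} + \frac{\left(-247005 + 64428\right) \left(-44885 + 170010\right)}{-128848} = 430 \cdot \frac{1}{174230} + \left(-182577\right) 125125 \left(- \frac{1}{128848}\right) = \frac{43}{17423} - - \frac{22844947125}{128848} = \frac{43}{17423} + \frac{22844947125}{128848} = \frac{398027519299339}{2244918704}$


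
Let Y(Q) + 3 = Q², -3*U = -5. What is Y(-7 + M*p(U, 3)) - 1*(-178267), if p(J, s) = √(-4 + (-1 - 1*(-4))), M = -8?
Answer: 178249 + 112*I ≈ 1.7825e+5 + 112.0*I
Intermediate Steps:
U = 5/3 (U = -⅓*(-5) = 5/3 ≈ 1.6667)
p(J, s) = I (p(J, s) = √(-4 + (-1 + 4)) = √(-4 + 3) = √(-1) = I)
Y(Q) = -3 + Q²
Y(-7 + M*p(U, 3)) - 1*(-178267) = (-3 + (-7 - 8*I)²) - 1*(-178267) = (-3 + (-7 - 8*I)²) + 178267 = 178264 + (-7 - 8*I)²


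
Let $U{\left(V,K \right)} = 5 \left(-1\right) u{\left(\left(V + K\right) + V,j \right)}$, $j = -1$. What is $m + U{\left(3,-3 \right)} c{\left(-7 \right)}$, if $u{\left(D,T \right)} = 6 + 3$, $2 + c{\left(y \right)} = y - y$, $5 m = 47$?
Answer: $\frac{497}{5} \approx 99.4$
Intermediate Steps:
$m = \frac{47}{5}$ ($m = \frac{1}{5} \cdot 47 = \frac{47}{5} \approx 9.4$)
$c{\left(y \right)} = -2$ ($c{\left(y \right)} = -2 + \left(y - y\right) = -2 + 0 = -2$)
$u{\left(D,T \right)} = 9$
$U{\left(V,K \right)} = -45$ ($U{\left(V,K \right)} = 5 \left(-1\right) 9 = \left(-5\right) 9 = -45$)
$m + U{\left(3,-3 \right)} c{\left(-7 \right)} = \frac{47}{5} - -90 = \frac{47}{5} + 90 = \frac{497}{5}$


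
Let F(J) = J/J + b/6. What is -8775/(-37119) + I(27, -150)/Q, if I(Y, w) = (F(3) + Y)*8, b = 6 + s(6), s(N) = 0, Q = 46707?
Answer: 139488511/577905711 ≈ 0.24137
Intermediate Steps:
b = 6 (b = 6 + 0 = 6)
F(J) = 2 (F(J) = J/J + 6/6 = 1 + 6*(1/6) = 1 + 1 = 2)
I(Y, w) = 16 + 8*Y (I(Y, w) = (2 + Y)*8 = 16 + 8*Y)
-8775/(-37119) + I(27, -150)/Q = -8775/(-37119) + (16 + 8*27)/46707 = -8775*(-1/37119) + (16 + 216)*(1/46707) = 2925/12373 + 232*(1/46707) = 2925/12373 + 232/46707 = 139488511/577905711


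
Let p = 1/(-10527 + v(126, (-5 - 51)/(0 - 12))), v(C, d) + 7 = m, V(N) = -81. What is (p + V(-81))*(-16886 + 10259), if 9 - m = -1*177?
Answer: 5554678503/10348 ≈ 5.3679e+5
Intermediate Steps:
m = 186 (m = 9 - (-1)*177 = 9 - 1*(-177) = 9 + 177 = 186)
v(C, d) = 179 (v(C, d) = -7 + 186 = 179)
p = -1/10348 (p = 1/(-10527 + 179) = 1/(-10348) = -1/10348 ≈ -9.6637e-5)
(p + V(-81))*(-16886 + 10259) = (-1/10348 - 81)*(-16886 + 10259) = -838189/10348*(-6627) = 5554678503/10348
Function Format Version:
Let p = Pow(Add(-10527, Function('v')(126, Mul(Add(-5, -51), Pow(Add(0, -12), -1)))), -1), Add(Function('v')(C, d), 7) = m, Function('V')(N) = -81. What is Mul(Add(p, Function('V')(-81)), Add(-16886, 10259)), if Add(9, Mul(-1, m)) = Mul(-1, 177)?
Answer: Rational(5554678503, 10348) ≈ 5.3679e+5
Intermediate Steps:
m = 186 (m = Add(9, Mul(-1, Mul(-1, 177))) = Add(9, Mul(-1, -177)) = Add(9, 177) = 186)
Function('v')(C, d) = 179 (Function('v')(C, d) = Add(-7, 186) = 179)
p = Rational(-1, 10348) (p = Pow(Add(-10527, 179), -1) = Pow(-10348, -1) = Rational(-1, 10348) ≈ -9.6637e-5)
Mul(Add(p, Function('V')(-81)), Add(-16886, 10259)) = Mul(Add(Rational(-1, 10348), -81), Add(-16886, 10259)) = Mul(Rational(-838189, 10348), -6627) = Rational(5554678503, 10348)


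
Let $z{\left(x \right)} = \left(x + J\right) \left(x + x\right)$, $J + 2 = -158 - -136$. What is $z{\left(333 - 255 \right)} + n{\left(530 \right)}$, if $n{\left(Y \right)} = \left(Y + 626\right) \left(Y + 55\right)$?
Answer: $684684$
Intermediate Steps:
$J = -24$ ($J = -2 - 22 = -24$)
$z{\left(x \right)} = 2 x \left(-24 + x\right)$ ($z{\left(x \right)} = \left(x - 24\right) \left(x + x\right) = \left(-24 + x\right) 2 x = 2 x \left(-24 + x\right)$)
$n{\left(Y \right)} = \left(55 + Y\right) \left(626 + Y\right)$ ($n{\left(Y \right)} = \left(626 + Y\right) \left(55 + Y\right) = \left(55 + Y\right) \left(626 + Y\right)$)
$z{\left(333 - 255 \right)} + n{\left(530 \right)} = 2 \left(333 - 255\right) \left(-24 + \left(333 - 255\right)\right) + \left(34430 + 530^{2} + 681 \cdot 530\right) = 2 \left(333 - 255\right) \left(-24 + \left(333 - 255\right)\right) + \left(34430 + 280900 + 360930\right) = 2 \cdot 78 \left(-24 + 78\right) + 676260 = 2 \cdot 78 \cdot 54 + 676260 = 8424 + 676260 = 684684$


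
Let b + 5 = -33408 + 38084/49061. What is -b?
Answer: 1639237109/49061 ≈ 33412.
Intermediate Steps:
b = -1639237109/49061 (b = -5 + (-33408 + 38084/49061) = -5 - 1638991804/49061 = -1639237109/49061 ≈ -33412.)
-b = -1*(-1639237109/49061) = 1639237109/49061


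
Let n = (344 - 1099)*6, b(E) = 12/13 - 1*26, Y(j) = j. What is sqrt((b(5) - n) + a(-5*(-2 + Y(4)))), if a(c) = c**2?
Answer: 2*sqrt(194558)/13 ≈ 67.860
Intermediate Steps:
b(E) = -326/13 (b(E) = 12*(1/13) - 26 = 12/13 - 26 = -326/13)
n = -4530 (n = -755*6 = -4530)
sqrt((b(5) - n) + a(-5*(-2 + Y(4)))) = sqrt((-326/13 - 1*(-4530)) + (-5*(-2 + 4))**2) = sqrt((-326/13 + 4530) + (-5*2)**2) = sqrt(58564/13 + (-10)**2) = sqrt(58564/13 + 100) = sqrt(59864/13) = 2*sqrt(194558)/13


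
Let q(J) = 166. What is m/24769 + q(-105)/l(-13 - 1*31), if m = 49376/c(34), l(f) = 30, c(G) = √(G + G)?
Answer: 83/15 + 24688*√17/421073 ≈ 5.7751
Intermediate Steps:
c(G) = √2*√G (c(G) = √(2*G) = √2*√G)
m = 24688*√17/17 (m = 49376/((√2*√34)) = 49376/((2*√17)) = 49376*(√17/34) = 24688*√17/17 ≈ 5987.7)
m/24769 + q(-105)/l(-13 - 1*31) = (24688*√17/17)/24769 + 166/30 = (24688*√17/17)*(1/24769) + 166*(1/30) = 24688*√17/421073 + 83/15 = 83/15 + 24688*√17/421073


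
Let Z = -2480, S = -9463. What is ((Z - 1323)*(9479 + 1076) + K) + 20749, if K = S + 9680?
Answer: -40119699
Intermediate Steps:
K = 217 (K = -9463 + 9680 = 217)
((Z - 1323)*(9479 + 1076) + K) + 20749 = ((-2480 - 1323)*(9479 + 1076) + 217) + 20749 = (-3803*10555 + 217) + 20749 = (-40140665 + 217) + 20749 = -40140448 + 20749 = -40119699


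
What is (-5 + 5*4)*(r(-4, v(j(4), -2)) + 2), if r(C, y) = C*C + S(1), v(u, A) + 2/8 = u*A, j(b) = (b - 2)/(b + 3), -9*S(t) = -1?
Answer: 815/3 ≈ 271.67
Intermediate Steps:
S(t) = ⅑ (S(t) = -⅑*(-1) = ⅑)
j(b) = (-2 + b)/(3 + b)
v(u, A) = -¼ + A*u (v(u, A) = -¼ + u*A = -¼ + A*u)
r(C, y) = ⅑ + C² (r(C, y) = C*C + ⅑ = C² + ⅑ = ⅑ + C²)
(-5 + 5*4)*(r(-4, v(j(4), -2)) + 2) = (-5 + 5*4)*((⅑ + (-4)²) + 2) = (-5 + 20)*((⅑ + 16) + 2) = 15*(145/9 + 2) = 15*(163/9) = 815/3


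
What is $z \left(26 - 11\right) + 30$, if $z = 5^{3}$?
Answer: $1905$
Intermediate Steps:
$z = 125$
$z \left(26 - 11\right) + 30 = 125 \left(26 - 11\right) + 30 = 125 \cdot 15 + 30 = 1875 + 30 = 1905$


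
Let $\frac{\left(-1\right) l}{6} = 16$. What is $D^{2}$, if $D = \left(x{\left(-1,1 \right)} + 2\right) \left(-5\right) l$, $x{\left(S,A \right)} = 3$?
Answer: $5760000$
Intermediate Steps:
$l = -96$ ($l = \left(-6\right) 16 = -96$)
$D = 2400$ ($D = \left(3 + 2\right) \left(-5\right) \left(-96\right) = 5 \left(-5\right) \left(-96\right) = \left(-25\right) \left(-96\right) = 2400$)
$D^{2} = 2400^{2} = 5760000$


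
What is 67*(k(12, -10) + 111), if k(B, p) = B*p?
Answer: -603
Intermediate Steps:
67*(k(12, -10) + 111) = 67*(12*(-10) + 111) = 67*(-120 + 111) = 67*(-9) = -603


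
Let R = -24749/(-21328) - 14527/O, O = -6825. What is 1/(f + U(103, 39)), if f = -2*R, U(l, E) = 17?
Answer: 72781800/758546819 ≈ 0.095949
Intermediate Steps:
R = 478743781/145563600 (R = -24749/(-21328) - 14527/(-6825) = -24749*(-1/21328) - 14527*(-1/6825) = 24749/21328 + 14527/6825 = 478743781/145563600 ≈ 3.2889)
f = -478743781/72781800 (f = -2*478743781/145563600 = -478743781/72781800 ≈ -6.5778)
1/(f + U(103, 39)) = 1/(-478743781/72781800 + 17) = 1/(758546819/72781800) = 72781800/758546819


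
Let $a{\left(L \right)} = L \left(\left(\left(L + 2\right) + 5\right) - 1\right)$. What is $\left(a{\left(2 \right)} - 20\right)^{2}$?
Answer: $16$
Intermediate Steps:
$a{\left(L \right)} = L \left(6 + L\right)$ ($a{\left(L \right)} = L \left(\left(\left(2 + L\right) + 5\right) - 1\right) = L \left(\left(7 + L\right) - 1\right) = L \left(6 + L\right)$)
$\left(a{\left(2 \right)} - 20\right)^{2} = \left(2 \left(6 + 2\right) - 20\right)^{2} = \left(2 \cdot 8 - 20\right)^{2} = \left(16 - 20\right)^{2} = \left(-4\right)^{2} = 16$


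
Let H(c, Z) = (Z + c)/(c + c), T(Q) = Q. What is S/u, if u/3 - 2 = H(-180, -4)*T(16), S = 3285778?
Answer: 24643335/229 ≈ 1.0761e+5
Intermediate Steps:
H(c, Z) = (Z + c)/(2*c) (H(c, Z) = (Z + c)/((2*c)) = (Z + c)*(1/(2*c)) = (Z + c)/(2*c))
u = 458/15 (u = 6 + 3*(((½)*(-4 - 180)/(-180))*16) = 6 + 3*(((½)*(-1/180)*(-184))*16) = 6 + 3*((23/45)*16) = 6 + 3*(368/45) = 6 + 368/15 = 458/15 ≈ 30.533)
S/u = 3285778/(458/15) = 3285778*(15/458) = 24643335/229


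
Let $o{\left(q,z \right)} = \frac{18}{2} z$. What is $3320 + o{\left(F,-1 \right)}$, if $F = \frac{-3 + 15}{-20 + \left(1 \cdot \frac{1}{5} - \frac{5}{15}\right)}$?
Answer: $3311$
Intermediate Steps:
$F = - \frac{90}{151}$ ($F = \frac{12}{-20 + \left(1 \cdot \frac{1}{5} - \frac{1}{3}\right)} = \frac{12}{-20 + \left(\frac{1}{5} - \frac{1}{3}\right)} = \frac{12}{-20 - \frac{2}{15}} = \frac{12}{- \frac{302}{15}} = 12 \left(- \frac{15}{302}\right) = - \frac{90}{151} \approx -0.59603$)
$o{\left(q,z \right)} = 9 z$ ($o{\left(q,z \right)} = 18 \cdot \frac{1}{2} z = 9 z$)
$3320 + o{\left(F,-1 \right)} = 3320 + 9 \left(-1\right) = 3320 - 9 = 3311$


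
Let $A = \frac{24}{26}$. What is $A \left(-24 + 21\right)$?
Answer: $- \frac{36}{13} \approx -2.7692$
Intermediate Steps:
$A = \frac{12}{13}$ ($A = 24 \cdot \frac{1}{26} = \frac{12}{13} \approx 0.92308$)
$A \left(-24 + 21\right) = \frac{12 \left(-24 + 21\right)}{13} = \frac{12}{13} \left(-3\right) = - \frac{36}{13}$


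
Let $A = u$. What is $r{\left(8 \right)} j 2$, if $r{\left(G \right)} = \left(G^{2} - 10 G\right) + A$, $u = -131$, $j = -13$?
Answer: $3822$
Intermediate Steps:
$A = -131$
$r{\left(G \right)} = -131 + G^{2} - 10 G$ ($r{\left(G \right)} = \left(G^{2} - 10 G\right) - 131 = -131 + G^{2} - 10 G$)
$r{\left(8 \right)} j 2 = \left(-131 + 8^{2} - 80\right) \left(\left(-13\right) 2\right) = \left(-131 + 64 - 80\right) \left(-26\right) = \left(-147\right) \left(-26\right) = 3822$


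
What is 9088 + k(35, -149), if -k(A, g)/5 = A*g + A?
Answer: 34988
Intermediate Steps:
k(A, g) = -5*A - 5*A*g (k(A, g) = -5*(A*g + A) = -5*(A + A*g) = -5*A - 5*A*g)
9088 + k(35, -149) = 9088 - 5*35*(1 - 149) = 9088 - 5*35*(-148) = 9088 + 25900 = 34988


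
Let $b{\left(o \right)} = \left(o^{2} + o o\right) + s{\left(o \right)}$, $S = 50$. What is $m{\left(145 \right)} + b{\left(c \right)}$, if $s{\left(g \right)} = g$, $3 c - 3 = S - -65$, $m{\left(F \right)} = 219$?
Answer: $\frac{30173}{9} \approx 3352.6$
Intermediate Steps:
$c = \frac{118}{3}$ ($c = 1 + \frac{50 - -65}{3} = 1 + \frac{50 + 65}{3} = 1 + \frac{1}{3} \cdot 115 = 1 + \frac{115}{3} = \frac{118}{3} \approx 39.333$)
$b{\left(o \right)} = o + 2 o^{2}$ ($b{\left(o \right)} = \left(o^{2} + o o\right) + o = \left(o^{2} + o^{2}\right) + o = 2 o^{2} + o = o + 2 o^{2}$)
$m{\left(145 \right)} + b{\left(c \right)} = 219 + \frac{118 \left(1 + 2 \cdot \frac{118}{3}\right)}{3} = 219 + \frac{118 \left(1 + \frac{236}{3}\right)}{3} = 219 + \frac{118}{3} \cdot \frac{239}{3} = 219 + \frac{28202}{9} = \frac{30173}{9}$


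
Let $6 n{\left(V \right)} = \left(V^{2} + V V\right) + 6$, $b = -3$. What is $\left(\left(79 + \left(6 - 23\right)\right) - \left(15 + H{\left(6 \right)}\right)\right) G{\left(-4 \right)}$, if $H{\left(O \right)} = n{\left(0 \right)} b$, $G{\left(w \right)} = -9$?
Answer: $-450$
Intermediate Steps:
$n{\left(V \right)} = 1 + \frac{V^{2}}{3}$ ($n{\left(V \right)} = \frac{\left(V^{2} + V V\right) + 6}{6} = \frac{\left(V^{2} + V^{2}\right) + 6}{6} = \frac{2 V^{2} + 6}{6} = \frac{6 + 2 V^{2}}{6} = 1 + \frac{V^{2}}{3}$)
$H{\left(O \right)} = -3$ ($H{\left(O \right)} = \left(1 + \frac{0^{2}}{3}\right) \left(-3\right) = \left(1 + \frac{1}{3} \cdot 0\right) \left(-3\right) = \left(1 + 0\right) \left(-3\right) = 1 \left(-3\right) = -3$)
$\left(\left(79 + \left(6 - 23\right)\right) - \left(15 + H{\left(6 \right)}\right)\right) G{\left(-4 \right)} = \left(\left(79 + \left(6 - 23\right)\right) - 12\right) \left(-9\right) = \left(\left(79 + \left(6 - 23\right)\right) + \left(-15 + 3\right)\right) \left(-9\right) = \left(\left(79 - 17\right) - 12\right) \left(-9\right) = \left(62 - 12\right) \left(-9\right) = 50 \left(-9\right) = -450$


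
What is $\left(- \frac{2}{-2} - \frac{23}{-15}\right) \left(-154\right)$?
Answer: $- \frac{5852}{15} \approx -390.13$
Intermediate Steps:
$\left(- \frac{2}{-2} - \frac{23}{-15}\right) \left(-154\right) = \left(\left(-2\right) \left(- \frac{1}{2}\right) - - \frac{23}{15}\right) \left(-154\right) = \left(1 + \frac{23}{15}\right) \left(-154\right) = \frac{38}{15} \left(-154\right) = - \frac{5852}{15}$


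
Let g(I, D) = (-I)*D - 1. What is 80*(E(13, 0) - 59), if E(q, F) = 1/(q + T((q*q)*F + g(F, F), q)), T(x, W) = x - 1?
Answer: -51840/11 ≈ -4712.7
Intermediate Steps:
g(I, D) = -1 - D*I (g(I, D) = -D*I - 1 = -1 - D*I)
T(x, W) = -1 + x
E(q, F) = 1/(-2 + q - F² + F*q²) (E(q, F) = 1/(q + (-1 + ((q*q)*F + (-1 - F*F)))) = 1/(q + (-1 + (q²*F + (-1 - F²)))) = 1/(q + (-1 + (F*q² + (-1 - F²)))) = 1/(q + (-1 + (-1 - F² + F*q²))) = 1/(q + (-2 - F² + F*q²)) = 1/(-2 + q - F² + F*q²))
80*(E(13, 0) - 59) = 80*(1/(-2 + 13 - 1*0² + 0*13²) - 59) = 80*(1/(-2 + 13 - 1*0 + 0*169) - 59) = 80*(1/(-2 + 13 + 0 + 0) - 59) = 80*(1/11 - 59) = 80*(-648/11) = -51840/11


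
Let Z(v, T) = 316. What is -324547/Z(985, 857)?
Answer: -324547/316 ≈ -1027.0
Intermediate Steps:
-324547/Z(985, 857) = -324547/316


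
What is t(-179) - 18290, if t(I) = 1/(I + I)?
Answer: -6547821/358 ≈ -18290.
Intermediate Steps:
t(I) = 1/(2*I)
t(-179) - 18290 = (1/2)/(-179) - 18290 = (1/2)*(-1/179) - 18290 = -1/358 - 18290 = -6547821/358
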